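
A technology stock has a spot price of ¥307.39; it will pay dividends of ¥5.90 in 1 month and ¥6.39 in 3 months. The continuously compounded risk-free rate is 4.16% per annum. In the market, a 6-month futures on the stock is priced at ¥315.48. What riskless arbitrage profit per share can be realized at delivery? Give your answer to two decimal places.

PV(dividends) I = 5.90·e^(−0.0416·1/12) + 6.39·e^(−0.0416·3/12) = 12.2035
Fair futures F* = (S − I)·e^(rT) = (307.39 − 12.2035)·e^0.020800 = 295.1865 × 1.021018 = 301.3907
Market ¥315.48 > fair 301.3907: forward overpriced → cash-and-carry (borrow at r, buy the stock and collect the dividends, short the forward).
Profit at T = |F_mkt − F*| = |315.48 − 301.3907| = ¥14.09 per share

¥14.09 per share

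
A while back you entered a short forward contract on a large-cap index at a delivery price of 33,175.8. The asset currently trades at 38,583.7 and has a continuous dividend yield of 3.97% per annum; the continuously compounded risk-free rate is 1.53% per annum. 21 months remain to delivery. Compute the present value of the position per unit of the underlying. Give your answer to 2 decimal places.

-3694.79

Current fair forward for the remaining 21 months: F = S·e^((r − q)·T), (r − q) = 0.0153 − 0.0397 = -0.0244
F = 38583.7 · e^(-0.0244 × 21/12) = 38583.7 × 0.95819881 = 36970.8554
Value of long forward = (F − K)·e^(−rT) = (36970.8554 − 33175.8) · e^(−0.0153·21/12)
= 3795.0554 × 0.97358027 = 3694.79
Short position value = −(long value) = -3694.79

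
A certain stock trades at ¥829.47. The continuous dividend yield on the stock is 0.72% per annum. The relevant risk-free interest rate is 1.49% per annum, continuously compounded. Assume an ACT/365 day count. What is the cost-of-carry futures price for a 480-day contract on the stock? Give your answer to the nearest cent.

¥837.91

F = S·e^((r − q)T) = 829.47 · e^((0.0149 − 0.0072) × 480/365)
= 829.47 · e^0.010126 = 829.47 × 1.010177
F = ¥837.91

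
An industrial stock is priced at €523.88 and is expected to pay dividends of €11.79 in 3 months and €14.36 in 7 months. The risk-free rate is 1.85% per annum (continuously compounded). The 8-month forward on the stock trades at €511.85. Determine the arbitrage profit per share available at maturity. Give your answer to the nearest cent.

PV(dividends) I = 11.79·e^(−0.0185·3/12) + 14.36·e^(−0.0185·7/12) = 25.9415
Fair forward F* = (S − I)·e^(rT) = (523.88 − 25.9415)·e^0.012333 = 497.9385 × 1.012409 = 504.1174
Market €511.85 > fair 504.1174: forward overpriced → cash-and-carry (borrow at r, buy the stock and collect the dividends, short the forward).
Profit at T = |F_mkt − F*| = |511.85 − 504.1174| = €7.73 per share

€7.73 per share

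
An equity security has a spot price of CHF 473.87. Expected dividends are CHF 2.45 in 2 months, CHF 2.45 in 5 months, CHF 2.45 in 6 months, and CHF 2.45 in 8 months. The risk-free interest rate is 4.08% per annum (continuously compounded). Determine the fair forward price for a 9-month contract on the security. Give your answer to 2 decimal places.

CHF 478.67

PV(dividends) I = 2.45·e^(−0.0408·2/12) + 2.45·e^(−0.0408·5/12) + 2.45·e^(−0.0408·6/12) + 2.45·e^(−0.0408·8/12)
I = 2.4334 + 2.4087 + 2.4005 + 2.3843 = 9.6269
F = (S − I)·e^(rT) = (473.87 − 9.6269) · e^(0.0408·9/12)
= 464.2431 · e^0.030600 = 464.2431 × 1.031073 = CHF 478.67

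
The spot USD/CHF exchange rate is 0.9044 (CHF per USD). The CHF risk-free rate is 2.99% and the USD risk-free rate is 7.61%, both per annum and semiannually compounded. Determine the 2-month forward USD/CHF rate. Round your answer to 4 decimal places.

By covered interest parity, F = S · (1+r_CHF/2)^(2T) / (1+r_USD/2)^(2T)
= 0.9044 × 1.004959 / 1.012526 = 0.9044 × 0.992527
F = 0.8976 CHF per USD

0.8976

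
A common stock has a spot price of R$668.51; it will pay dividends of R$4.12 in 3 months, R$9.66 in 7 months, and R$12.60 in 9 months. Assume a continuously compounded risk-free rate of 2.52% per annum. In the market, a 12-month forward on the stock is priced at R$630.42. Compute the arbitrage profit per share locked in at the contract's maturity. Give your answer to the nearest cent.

PV(dividends) I = 4.12·e^(−0.0252·3/12) + 9.66·e^(−0.0252·7/12) + 12.60·e^(−0.0252·9/12) = 25.9773
Fair forward F* = (S − I)·e^(rT) = (668.51 − 25.9773)·e^0.025200 = 642.5327 × 1.025520 = 658.9301
Market R$630.42 < fair 658.9301: forward underpriced → reverse cash-and-carry (short the stock, invest proceeds at r, pay the dividends, go long the forward).
Profit at T = |F_mkt − F*| = |630.42 − 658.9301| = R$28.51 per share

R$28.51 per share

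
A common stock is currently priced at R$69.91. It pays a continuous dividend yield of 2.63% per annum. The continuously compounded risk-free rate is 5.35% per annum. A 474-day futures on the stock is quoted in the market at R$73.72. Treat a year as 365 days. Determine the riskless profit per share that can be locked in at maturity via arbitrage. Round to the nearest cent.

Fair futures: F* = S·e^(carry·T), with carry = (r − q) = 0.0535 − 0.0263 = 0.0272
F* = 69.91 · e^(0.0272 × 474/365) = 69.91 · e^0.035323 = 69.91 × 1.035954 = R$72.4235
Market R$73.72 > fair R$72.4235: forward overpriced → cash-and-carry (buy spot, short the forward).
At maturity, profit = |F_mkt − F*| = |73.72 − 72.4235| = R$1.30 per share

R$1.30 per share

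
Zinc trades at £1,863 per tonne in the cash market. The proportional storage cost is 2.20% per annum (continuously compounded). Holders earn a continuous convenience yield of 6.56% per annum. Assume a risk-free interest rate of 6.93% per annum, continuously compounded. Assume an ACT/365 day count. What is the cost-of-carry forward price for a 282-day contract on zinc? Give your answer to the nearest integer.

£1,900 per tonne

Net carry = r + u − y = 0.0693 + 0.0220 − 0.0656 = 0.0257
F = S·e^((r+u−y)T) = 1863 · e^(0.0257 × 282/365) = 1863 · e^0.019856
= 1863 × 1.020054 = £1,900 per tonne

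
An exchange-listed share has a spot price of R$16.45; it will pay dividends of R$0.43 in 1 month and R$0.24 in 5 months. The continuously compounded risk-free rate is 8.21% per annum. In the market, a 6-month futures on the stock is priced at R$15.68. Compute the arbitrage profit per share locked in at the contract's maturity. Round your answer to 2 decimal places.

PV(dividends) I = 0.43·e^(−0.0821·1/12) + 0.24·e^(−0.0821·5/12) = 0.6590
Fair futures F* = (S − I)·e^(rT) = (16.45 − 0.6590)·e^0.041050 = 15.7910 × 1.041904 = 16.4527
Market R$15.68 < fair 16.4527: forward underpriced → reverse cash-and-carry (short the stock, invest proceeds at r, pay the dividends, go long the forward).
Profit at T = |F_mkt − F*| = |15.68 − 16.4527| = R$0.77 per share

R$0.77 per share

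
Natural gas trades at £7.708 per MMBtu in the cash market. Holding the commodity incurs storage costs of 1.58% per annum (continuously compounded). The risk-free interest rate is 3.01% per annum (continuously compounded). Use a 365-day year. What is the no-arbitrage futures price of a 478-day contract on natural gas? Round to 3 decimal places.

£8.186 per MMBtu

Net carry = r + u − y = 0.0301 + 0.0158 − 0.0000 = 0.0459
F = S·e^((r+u−y)T) = 7.708 · e^(0.0459 × 478/365) = 7.708 · e^0.060110
= 7.708 × 1.061953 = £8.186 per MMBtu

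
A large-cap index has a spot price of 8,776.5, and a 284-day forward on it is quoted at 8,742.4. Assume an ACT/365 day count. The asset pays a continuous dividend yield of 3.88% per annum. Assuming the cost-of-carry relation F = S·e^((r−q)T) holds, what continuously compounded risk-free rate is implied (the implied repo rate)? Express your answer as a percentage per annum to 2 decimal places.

From F = S·e^((r−q)T): (r − q) = ln(F/S)/T
ln(8742.4/8776.5) = ln(0.996115) = -0.003893
(r − q) = -0.003893 / (284/365) = -0.005003
r = ln(F/S)/T + q = -0.005003 + 0.0388 = 0.033797
r = 3.38%

3.38%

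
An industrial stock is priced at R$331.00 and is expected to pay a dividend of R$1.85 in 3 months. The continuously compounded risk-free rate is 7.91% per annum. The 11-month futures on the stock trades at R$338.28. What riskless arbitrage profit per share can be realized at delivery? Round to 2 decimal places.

R$15.66 per share

PV(dividends) I = 1.85·e^(−0.0791·3/12) = 1.8138
Fair futures F* = (S − I)·e^(rT) = (331.00 − 1.8138)·e^0.072508 = 329.1862 × 1.075201 = 353.9413
Market R$338.28 < fair 353.9413: forward underpriced → reverse cash-and-carry (short the stock, invest proceeds at r, pay the dividends, go long the forward).
Profit at T = |F_mkt − F*| = |338.28 − 353.9413| = R$15.66 per share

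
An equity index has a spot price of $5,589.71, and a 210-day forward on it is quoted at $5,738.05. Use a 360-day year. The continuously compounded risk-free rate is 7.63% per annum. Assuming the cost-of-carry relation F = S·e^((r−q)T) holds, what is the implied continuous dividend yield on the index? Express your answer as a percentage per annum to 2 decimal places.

3.14%

From F = S·e^((r−q)T): (r − q) = ln(F/S)/T
ln(5738.05/5589.71) = ln(1.026538) = 0.026192
(r − q) = 0.026192 / (210/360) = 0.044901
q = r − ln(F/S)/T = 0.0763 − 0.044901 = 0.031399
q = 3.14%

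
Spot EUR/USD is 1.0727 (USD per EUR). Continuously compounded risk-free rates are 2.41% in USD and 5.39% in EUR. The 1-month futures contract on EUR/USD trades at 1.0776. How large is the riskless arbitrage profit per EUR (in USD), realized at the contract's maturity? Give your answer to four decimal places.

Fair futures: F* = S·e^(carry·T), with carry = (r_USD − r_EUR) = 0.0241 − 0.0539 = -0.0298
F* = 1.0727 · e^(-0.0298 × 1/12) = 1.0727 · e^-0.002483 = 1.0727 × 0.997520 = 1.0700
Market 1.0776 > fair 1.0700: forward overpriced → cash-and-carry (buy spot, short the forward).
At maturity, profit = |F_mkt − F*| = |1.0776 − 1.0700| = 0.0076 per EUR (in USD)

0.0076 per EUR (in USD)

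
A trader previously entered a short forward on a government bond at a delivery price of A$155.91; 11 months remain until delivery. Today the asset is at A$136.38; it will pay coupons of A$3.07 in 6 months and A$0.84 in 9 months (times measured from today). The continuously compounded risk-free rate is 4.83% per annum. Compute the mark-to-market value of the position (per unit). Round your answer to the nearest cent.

PV(remaining coupons) I = 3.07·e^(−0.0483·6/12) + 0.84·e^(−0.0483·9/12) = 3.8069
Current forward F = (S − I)·e^(rT) = (136.38 − 3.8069)·e^(0.0483·11/12) = 132.5731 × 1.045270 = 138.5747
Value (long) = (F − K)·e^(−rT) = (138.5747 − 155.91) × 0.956691 = -16.5845
Short position value = −(long value) = A$16.58

A$16.58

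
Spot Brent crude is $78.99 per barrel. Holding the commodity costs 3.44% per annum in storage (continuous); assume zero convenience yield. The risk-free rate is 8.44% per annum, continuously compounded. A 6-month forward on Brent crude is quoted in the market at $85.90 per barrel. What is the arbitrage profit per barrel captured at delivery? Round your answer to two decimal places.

Fair forward: F* = S·e^(carry·T), with carry = (r + u) = 0.0844 + 0.0344 = 0.1188
F* = 78.99 · e^(0.1188 × 6/12) = 78.99 · e^0.059400 = 78.99 × 1.061200 = $83.8242
Market $85.90 > fair $83.8242: forward overpriced → cash-and-carry (buy spot, short the forward).
At maturity, profit = |F_mkt − F*| = |85.90 − 83.8242| = $2.08 per barrel

$2.08 per barrel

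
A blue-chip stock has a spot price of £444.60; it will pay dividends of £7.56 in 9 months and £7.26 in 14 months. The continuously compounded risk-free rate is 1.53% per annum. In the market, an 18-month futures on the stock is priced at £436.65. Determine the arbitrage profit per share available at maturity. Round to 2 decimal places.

PV(dividends) I = 7.56·e^(−0.0153·9/12) + 7.26·e^(−0.0153·14/12) = 14.6053
Fair futures F* = (S − I)·e^(rT) = (444.60 − 14.6053)·e^0.022950 = 429.9947 × 1.023215 = 439.9770
Market £436.65 < fair 439.9770: forward underpriced → reverse cash-and-carry (short the stock, invest proceeds at r, pay the dividends, go long the forward).
Profit at T = |F_mkt − F*| = |436.65 − 439.9770| = £3.33 per share

£3.33 per share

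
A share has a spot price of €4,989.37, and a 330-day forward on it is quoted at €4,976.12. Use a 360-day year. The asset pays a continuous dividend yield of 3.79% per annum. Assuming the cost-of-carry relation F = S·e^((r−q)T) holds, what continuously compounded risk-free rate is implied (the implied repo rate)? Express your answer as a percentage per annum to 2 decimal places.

3.50%

From F = S·e^((r−q)T): (r − q) = ln(F/S)/T
ln(4976.12/4989.37) = ln(0.997344) = -0.002660
(r − q) = -0.002660 / (330/360) = -0.002902
r = ln(F/S)/T + q = -0.002902 + 0.0379 = 0.034998
r = 3.50%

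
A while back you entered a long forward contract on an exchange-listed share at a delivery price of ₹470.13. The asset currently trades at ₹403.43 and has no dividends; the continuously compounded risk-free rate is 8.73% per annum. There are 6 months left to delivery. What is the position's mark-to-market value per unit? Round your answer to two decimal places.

-₹46.62

Current fair forward for the remaining 6 months: F = S·e^(r·T), r = 0.0873
F = 403.43 · e^(0.0873 × 6/12) = 403.43 × 1.044617 = 421.4298
Value of long forward = (F − K)·e^(−rT) = (421.4298 − 470.13) · e^(−0.0873·6/12)
= -48.7002 × 0.957289 = -46.62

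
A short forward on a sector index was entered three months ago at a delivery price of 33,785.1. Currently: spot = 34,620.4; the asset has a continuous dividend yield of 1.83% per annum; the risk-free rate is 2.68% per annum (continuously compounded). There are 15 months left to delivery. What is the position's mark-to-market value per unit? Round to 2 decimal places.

Current fair forward for the remaining 15 months: F = S·e^((r − q)·T), (r − q) = 0.0268 − 0.0183 = 0.0085
F = 34620.4 · e^(0.0085 × 15/12) = 34620.4 × 1.01068165 = 34990.2030
Value of long forward = (F − K)·e^(−rT) = (34990.2030 − 33785.1) · e^(−0.0268·15/12)
= 1205.1030 × 0.96705491 = 1165.40
Short position value = −(long value) = -1165.40

-1165.40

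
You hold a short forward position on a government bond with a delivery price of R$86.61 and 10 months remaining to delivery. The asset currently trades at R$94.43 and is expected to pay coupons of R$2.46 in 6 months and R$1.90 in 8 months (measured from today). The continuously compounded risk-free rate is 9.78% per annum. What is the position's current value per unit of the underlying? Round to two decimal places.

PV(remaining coupons) I = 2.46·e^(−0.0978·6/12) + 1.90·e^(−0.0978·8/12) = 4.1227
Current forward F = (S − I)·e^(rT) = (94.43 − 4.1227)·e^(0.0978·10/12) = 90.3073 × 1.084913 = 97.9756
Value (long) = (F − K)·e^(−rT) = (97.9756 − 86.61) × 0.921733 = 10.4760
Short position value = −(long value) = -R$10.48

-R$10.48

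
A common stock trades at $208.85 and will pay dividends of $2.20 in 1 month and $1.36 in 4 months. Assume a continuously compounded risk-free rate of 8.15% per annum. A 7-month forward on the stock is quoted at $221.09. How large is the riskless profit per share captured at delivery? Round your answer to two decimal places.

$5.75 per share

PV(dividends) I = 2.20·e^(−0.0815·1/12) + 1.36·e^(−0.0815·4/12) = 3.5087
Fair forward F* = (S − I)·e^(rT) = (208.85 − 3.5087)·e^0.047542 = 205.3413 × 1.048690 = 215.3394
Market $221.09 > fair 215.3394: forward overpriced → cash-and-carry (borrow at r, buy the stock and collect the dividends, short the forward).
Profit at T = |F_mkt − F*| = |221.09 − 215.3394| = $5.75 per share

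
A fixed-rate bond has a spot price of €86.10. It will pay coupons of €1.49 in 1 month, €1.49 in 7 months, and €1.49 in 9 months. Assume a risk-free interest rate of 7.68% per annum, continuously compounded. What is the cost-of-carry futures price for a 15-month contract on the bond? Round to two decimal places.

€90.03

PV(coupons) I = 1.49·e^(−0.0768·1/12) + 1.49·e^(−0.0768·7/12) + 1.49·e^(−0.0768·9/12)
I = 1.4805 + 1.4247 + 1.4066 = 4.3118
F = (S − I)·e^(rT) = (86.10 − 4.3118) · e^(0.0768·15/12)
= 81.7882 · e^0.096000 = 81.7882 × 1.100759 = €90.03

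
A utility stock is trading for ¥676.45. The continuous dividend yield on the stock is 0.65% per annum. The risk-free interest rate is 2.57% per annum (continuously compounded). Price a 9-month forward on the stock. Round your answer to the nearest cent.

¥686.26

F = S·e^((r − q)T) = 676.45 · e^((0.0257 − 0.0065) × 9/12)
= 676.45 · e^0.014400 = 676.45 × 1.014504
F = ¥686.26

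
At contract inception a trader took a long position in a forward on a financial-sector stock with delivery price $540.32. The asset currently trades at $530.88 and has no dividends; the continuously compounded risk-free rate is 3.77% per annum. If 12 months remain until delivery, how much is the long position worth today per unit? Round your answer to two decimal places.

Current fair forward for the remaining 12 months: F = S·e^(r·T), r = 0.0377
F = 530.88 · e^(0.0377 × 12/12) = 530.88 × 1.038420 = 551.2764
Value of long forward = (F − K)·e^(−rT) = (551.2764 − 540.32) · e^(−0.0377·12/12)
= 10.9564 × 0.963002 = 10.55

$10.55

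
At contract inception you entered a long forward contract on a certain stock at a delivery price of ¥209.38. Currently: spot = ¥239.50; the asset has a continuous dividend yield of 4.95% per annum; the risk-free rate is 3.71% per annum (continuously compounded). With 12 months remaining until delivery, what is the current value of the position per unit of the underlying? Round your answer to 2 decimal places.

Current fair forward for the remaining 12 months: F = S·e^((r − q)·T), (r − q) = 0.0371 − 0.0495 = -0.0124
F = 239.50 · e^(-0.0124 × 12/12) = 239.50 × 0.987677 = 236.5486
Value of long forward = (F − K)·e^(−rT) = (236.5486 − 209.38) · e^(−0.0371·12/12)
= 27.1686 × 0.963580 = 26.18

¥26.18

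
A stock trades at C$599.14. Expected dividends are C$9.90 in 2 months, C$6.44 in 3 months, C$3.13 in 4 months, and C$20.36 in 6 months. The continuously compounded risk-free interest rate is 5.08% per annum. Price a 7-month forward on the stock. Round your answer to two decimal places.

C$576.88

PV(dividends) I = 9.90·e^(−0.0508·2/12) + 6.44·e^(−0.0508·3/12) + 3.13·e^(−0.0508·4/12) + 20.36·e^(−0.0508·6/12)
I = 9.8165 + 6.3587 + 3.0774 + 19.8494 = 39.1020
F = (S − I)·e^(rT) = (599.14 − 39.1020) · e^(0.0508·7/12)
= 560.0380 · e^0.029633 = 560.0380 × 1.030076 = C$576.88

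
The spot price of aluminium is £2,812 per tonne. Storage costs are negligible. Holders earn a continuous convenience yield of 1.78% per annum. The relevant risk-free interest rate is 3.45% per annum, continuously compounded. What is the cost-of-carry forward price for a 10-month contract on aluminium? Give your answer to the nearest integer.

£2,851 per tonne

Net carry = r + u − y = 0.0345 + 0.0000 − 0.0178 = 0.0167
F = S·e^((r+u−y)T) = 2812 · e^(0.0167 × 10/12) = 2812 · e^0.013917
= 2812 × 1.014014 = £2,851 per tonne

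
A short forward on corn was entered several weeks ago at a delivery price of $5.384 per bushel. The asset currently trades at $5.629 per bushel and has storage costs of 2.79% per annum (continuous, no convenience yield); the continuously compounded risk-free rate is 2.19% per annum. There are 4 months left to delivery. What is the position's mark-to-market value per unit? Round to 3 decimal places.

-$0.337 per bushel

Current fair forward for the remaining 4 months: F = S·e^((r + u)·T), (r + u) = 0.0219 + 0.0279 = 0.0498
F = 5.629 · e^(0.0498 × 4/12) = 5.629 × 1.016739 = 5.7232
Value of long forward = (F − K)·e^(−rT) = (5.7232 − 5.384) · e^(−0.0219·4/12)
= 0.3392 × 0.992727 = 0.337
Short position value = −(long value) = -$0.337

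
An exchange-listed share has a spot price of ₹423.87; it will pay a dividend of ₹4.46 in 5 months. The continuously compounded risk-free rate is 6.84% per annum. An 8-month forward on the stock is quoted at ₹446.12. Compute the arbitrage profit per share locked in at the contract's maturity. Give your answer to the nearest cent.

₹7.01 per share

PV(dividends) I = 4.46·e^(−0.0684·5/12) = 4.3347
Fair forward F* = (S − I)·e^(rT) = (423.87 − 4.3347)·e^0.045600 = 419.5353 × 1.046656 = 439.1091
Market ₹446.12 > fair 439.1091: forward overpriced → cash-and-carry (borrow at r, buy the stock and collect the dividends, short the forward).
Profit at T = |F_mkt − F*| = |446.12 − 439.1091| = ₹7.01 per share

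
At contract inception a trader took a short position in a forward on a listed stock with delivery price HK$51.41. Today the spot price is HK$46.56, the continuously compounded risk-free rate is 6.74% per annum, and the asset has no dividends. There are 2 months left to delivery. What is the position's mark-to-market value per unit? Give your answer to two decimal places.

Current fair forward for the remaining 2 months: F = S·e^(r·T), r = 0.0674
F = 46.56 · e^(0.0674 × 2/12) = 46.56 × 1.011297 = 47.0860
Value of long forward = (F − K)·e^(−rT) = (47.0860 − 51.41) · e^(−0.0674·2/12)
= -4.3240 × 0.988830 = -4.28
Short position value = −(long value) = HK$4.28

HK$4.28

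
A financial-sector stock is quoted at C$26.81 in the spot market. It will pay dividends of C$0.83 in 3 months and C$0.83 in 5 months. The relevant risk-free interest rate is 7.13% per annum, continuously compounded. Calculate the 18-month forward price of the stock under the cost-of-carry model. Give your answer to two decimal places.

PV(dividends) I = 0.83·e^(−0.0713·3/12) + 0.83·e^(−0.0713·5/12)
I = 0.8153 + 0.8057 = 1.6210
F = (S − I)·e^(rT) = (26.81 − 1.6210) · e^(0.0713·18/12)
= 25.1890 · e^0.106950 = 25.1890 × 1.112879 = C$28.03

C$28.03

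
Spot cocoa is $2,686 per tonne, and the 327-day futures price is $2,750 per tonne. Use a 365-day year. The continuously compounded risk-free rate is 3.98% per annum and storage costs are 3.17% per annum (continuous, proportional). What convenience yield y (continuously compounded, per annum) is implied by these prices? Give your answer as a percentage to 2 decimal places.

F = S·e^((r+u−y)T) ⇒ (r+u−y) = ln(F/S)/T
ln(2750/2686) = 0.023548; /T ⇒ 0.026284
y = r + u − ln(F/S)/T = 0.0398 + 0.0317 − 0.026284 = 0.045216
y = 4.52%

4.52%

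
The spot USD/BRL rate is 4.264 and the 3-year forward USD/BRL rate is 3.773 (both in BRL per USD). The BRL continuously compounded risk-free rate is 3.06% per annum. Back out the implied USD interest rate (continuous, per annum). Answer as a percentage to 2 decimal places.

7.14%

F = S·e^((r_BRL − r_USD)T) ⇒ r_USD = r_BRL − ln(F/S)/T
ln(3.773/4.264) = -0.122337; /(3) = -0.040779
r_USD = 0.0306 + 0.040779 = 0.071379
r_USD = 7.14%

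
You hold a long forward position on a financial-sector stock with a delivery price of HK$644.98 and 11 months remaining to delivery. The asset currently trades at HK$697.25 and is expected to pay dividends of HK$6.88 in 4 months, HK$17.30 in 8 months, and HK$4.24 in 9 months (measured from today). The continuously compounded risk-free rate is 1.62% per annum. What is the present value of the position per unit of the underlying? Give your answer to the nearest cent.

HK$33.63

PV(remaining dividends) I = 6.88·e^(−0.0162·4/12) + 17.30·e^(−0.0162·8/12) + 4.24·e^(−0.0162·9/12) = 28.1459
Current forward F = (S − I)·e^(rT) = (697.25 − 28.1459)·e^(0.0162·11/12) = 669.1041 × 1.014961 = 679.1146
Value (long) = (F − K)·e^(−rT) = (679.1146 − 644.98) × 0.985260 = 33.6315
Value = HK$33.63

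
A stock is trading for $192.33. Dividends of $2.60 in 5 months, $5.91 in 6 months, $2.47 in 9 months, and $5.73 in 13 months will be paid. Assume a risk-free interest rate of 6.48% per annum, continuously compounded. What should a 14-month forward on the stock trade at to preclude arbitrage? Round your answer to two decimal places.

$190.23

PV(dividends) I = 2.60·e^(−0.0648·5/12) + 5.91·e^(−0.0648·6/12) + 2.47·e^(−0.0648·9/12) + 5.73·e^(−0.0648·13/12)
I = 2.5307 + 5.7216 + 2.3528 + 5.3415 = 15.9466
F = (S − I)·e^(rT) = (192.33 − 15.9466) · e^(0.0648·14/12)
= 176.3834 · e^0.075600 = 176.3834 × 1.078531 = $190.23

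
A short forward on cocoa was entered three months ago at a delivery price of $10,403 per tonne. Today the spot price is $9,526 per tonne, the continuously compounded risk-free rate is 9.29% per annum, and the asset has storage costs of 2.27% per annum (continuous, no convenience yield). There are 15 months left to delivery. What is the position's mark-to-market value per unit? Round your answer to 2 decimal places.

-$537.72 per tonne

Current fair forward for the remaining 15 months: F = S·e^((r + u)·T), (r + u) = 0.0929 + 0.0227 = 0.1156
F = 9526 · e^(0.1156 × 15/12) = 9526 × 1.15546169 = 11006.9281
Value of long forward = (F − K)·e^(−rT) = (11006.9281 − 10403) · e^(−0.0929·15/12)
= 603.9281 × 0.89036392 = 537.72
Short position value = −(long value) = -$537.72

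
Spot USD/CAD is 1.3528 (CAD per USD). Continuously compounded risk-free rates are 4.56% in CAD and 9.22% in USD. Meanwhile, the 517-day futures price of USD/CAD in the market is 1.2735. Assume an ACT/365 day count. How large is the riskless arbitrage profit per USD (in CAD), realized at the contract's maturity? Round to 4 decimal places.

Fair futures: F* = S·e^(carry·T), with carry = (r_CAD − r_USD) = 0.0456 − 0.0922 = -0.0466
F* = 1.3528 · e^(-0.0466 × 517/365) = 1.3528 · e^-0.066006 = 1.3528 × 0.936125 = 1.2664
Market 1.2735 > fair 1.2664: forward overpriced → cash-and-carry (buy spot, short the forward).
At maturity, profit = |F_mkt − F*| = |1.2735 − 1.2664| = 0.0071 per USD (in CAD)

0.0071 per USD (in CAD)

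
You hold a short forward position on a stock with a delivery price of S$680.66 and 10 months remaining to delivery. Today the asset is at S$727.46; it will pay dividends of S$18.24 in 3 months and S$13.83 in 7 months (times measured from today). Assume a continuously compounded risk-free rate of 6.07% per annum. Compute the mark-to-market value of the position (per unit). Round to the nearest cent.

-S$49.06

PV(remaining dividends) I = 18.24·e^(−0.0607·3/12) + 13.83·e^(−0.0607·7/12) = 31.3142
Current forward F = (S − I)·e^(rT) = (727.46 − 31.3142)·e^(0.0607·10/12) = 696.1458 × 1.051885 = 732.2653
Value (long) = (F − K)·e^(−rT) = (732.2653 − 680.66) × 0.950675 = 49.0599
Short position value = −(long value) = -S$49.06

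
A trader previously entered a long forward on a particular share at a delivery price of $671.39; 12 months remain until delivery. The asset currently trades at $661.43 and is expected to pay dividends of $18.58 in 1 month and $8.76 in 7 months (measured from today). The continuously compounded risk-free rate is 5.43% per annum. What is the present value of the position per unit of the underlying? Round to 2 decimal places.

-$1.46

PV(remaining dividends) I = 18.58·e^(−0.0543·1/12) + 8.76·e^(−0.0543·7/12) = 26.9830
Current forward F = (S − I)·e^(rT) = (661.43 − 26.9830)·e^(0.0543·12/12) = 634.4470 × 1.055801 = 669.8498
Value (long) = (F − K)·e^(−rT) = (669.8498 − 671.39) × 0.947148 = -1.4588
Value = -$1.46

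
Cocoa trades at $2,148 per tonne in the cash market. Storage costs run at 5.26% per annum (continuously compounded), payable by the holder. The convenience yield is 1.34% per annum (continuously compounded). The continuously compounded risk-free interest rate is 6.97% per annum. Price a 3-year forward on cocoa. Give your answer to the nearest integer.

Net carry = r + u − y = 0.0697 + 0.0526 − 0.0134 = 0.1089
F = S·e^((r+u−y)T) = 2148 · e^(0.1089 × 3) = 2148 · e^0.326700
= 2148 × 1.386385 = $2,978 per tonne

$2,978 per tonne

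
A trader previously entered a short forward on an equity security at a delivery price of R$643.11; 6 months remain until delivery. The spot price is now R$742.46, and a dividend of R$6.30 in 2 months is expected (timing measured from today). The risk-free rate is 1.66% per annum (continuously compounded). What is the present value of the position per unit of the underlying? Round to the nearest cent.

PV(remaining dividends) I = 6.30·e^(−0.0166·2/12) = 6.2826
Current forward F = (S − I)·e^(rT) = (742.46 − 6.2826)·e^(0.0166·6/12) = 736.1774 × 1.008335 = 742.3134
Value (long) = (F − K)·e^(−rT) = (742.3134 − 643.11) × 0.991734 = 98.3834
Short position value = −(long value) = -R$98.38

-R$98.38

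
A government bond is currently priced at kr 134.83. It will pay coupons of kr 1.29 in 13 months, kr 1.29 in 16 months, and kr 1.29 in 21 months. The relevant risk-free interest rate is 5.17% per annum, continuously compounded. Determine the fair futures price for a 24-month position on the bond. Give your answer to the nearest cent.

kr 145.52

PV(coupons) I = 1.29·e^(−0.0517·13/12) + 1.29·e^(−0.0517·16/12) + 1.29·e^(−0.0517·21/12)
I = 1.2197 + 1.2041 + 1.1784 = 3.6022
F = (S − I)·e^(rT) = (134.83 − 3.6022) · e^(0.0517·24/12)
= 131.2278 · e^0.103400 = 131.2278 × 1.108935 = kr 145.52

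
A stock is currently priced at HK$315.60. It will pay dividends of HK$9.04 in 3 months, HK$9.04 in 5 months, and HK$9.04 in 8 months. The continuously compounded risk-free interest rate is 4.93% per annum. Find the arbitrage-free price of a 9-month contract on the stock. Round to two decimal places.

PV(dividends) I = 9.04·e^(−0.0493·3/12) + 9.04·e^(−0.0493·5/12) + 9.04·e^(−0.0493·8/12)
I = 8.9293 + 8.8562 + 8.7477 = 26.5332
F = (S − I)·e^(rT) = (315.60 − 26.5332) · e^(0.0493·9/12)
= 289.0668 · e^0.036975 = 289.0668 × 1.037667 = HK$299.96

HK$299.96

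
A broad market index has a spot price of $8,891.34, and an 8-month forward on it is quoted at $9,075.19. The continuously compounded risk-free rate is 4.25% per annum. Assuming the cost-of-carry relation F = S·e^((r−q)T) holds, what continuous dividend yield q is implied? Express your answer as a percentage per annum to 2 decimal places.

1.18%

From F = S·e^((r−q)T): (r − q) = ln(F/S)/T
ln(9075.19/8891.34) = ln(1.020677) = 0.020466
(r − q) = 0.020466 / (8/12) = 0.030699
q = r − ln(F/S)/T = 0.0425 − 0.030699 = 0.011801
q = 1.18%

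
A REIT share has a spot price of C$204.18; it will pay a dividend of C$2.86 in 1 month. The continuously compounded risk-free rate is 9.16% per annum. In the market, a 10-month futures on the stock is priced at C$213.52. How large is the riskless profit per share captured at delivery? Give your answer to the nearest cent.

C$3.79 per share

PV(dividends) I = 2.86·e^(−0.0916·1/12) = 2.8383
Fair futures F* = (S − I)·e^(rT) = (204.18 − 2.8383)·e^0.076333 = 201.3417 × 1.079322 = 217.3125
Market C$213.52 < fair 217.3125: forward underpriced → reverse cash-and-carry (short the stock, invest proceeds at r, pay the dividends, go long the forward).
Profit at T = |F_mkt − F*| = |213.52 − 217.3125| = C$3.79 per share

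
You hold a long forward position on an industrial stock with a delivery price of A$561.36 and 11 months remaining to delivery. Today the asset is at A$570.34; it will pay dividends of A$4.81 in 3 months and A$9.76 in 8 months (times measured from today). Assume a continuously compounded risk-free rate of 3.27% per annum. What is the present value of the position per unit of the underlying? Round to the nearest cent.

A$11.24

PV(remaining dividends) I = 4.81·e^(−0.0327·3/12) + 9.76·e^(−0.0327·8/12) = 14.3204
Current forward F = (S − I)·e^(rT) = (570.34 − 14.3204)·e^(0.0327·11/12) = 556.0196 × 1.030429 = 572.9387
Value (long) = (F − K)·e^(−rT) = (572.9387 − 561.36) × 0.970470 = 11.2368
Value = A$11.24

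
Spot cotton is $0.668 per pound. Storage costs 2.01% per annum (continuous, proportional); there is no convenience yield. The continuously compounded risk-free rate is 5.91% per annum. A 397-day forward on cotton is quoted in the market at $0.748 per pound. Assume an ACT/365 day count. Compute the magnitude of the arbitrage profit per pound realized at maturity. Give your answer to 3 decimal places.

$0.020 per pound

Fair forward: F* = S·e^(carry·T), with carry = (r + u) = 0.0591 + 0.0201 = 0.0792
F* = 0.668 · e^(0.0792 × 397/365) = 0.668 · e^0.086144 = 0.668 × 1.089963 = $0.7281
Market $0.748 > fair $0.7281: forward overpriced → cash-and-carry (buy spot, short the forward).
At maturity, profit = |F_mkt − F*| = |0.748 − 0.7281| = $0.020 per pound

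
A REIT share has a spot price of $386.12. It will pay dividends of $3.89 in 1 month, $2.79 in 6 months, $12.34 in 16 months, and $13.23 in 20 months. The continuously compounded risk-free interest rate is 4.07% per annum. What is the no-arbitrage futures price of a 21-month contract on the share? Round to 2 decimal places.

PV(dividends) I = 3.89·e^(−0.0407·1/12) + 2.79·e^(−0.0407·6/12) + 12.34·e^(−0.0407·16/12) + 13.23·e^(−0.0407·20/12)
I = 3.8768 + 2.7338 + 11.6882 + 12.3623 = 30.6611
F = (S − I)·e^(rT) = (386.12 − 30.6611) · e^(0.0407·21/12)
= 355.4589 · e^0.071225 = 355.4589 × 1.073823 = $381.70

$381.70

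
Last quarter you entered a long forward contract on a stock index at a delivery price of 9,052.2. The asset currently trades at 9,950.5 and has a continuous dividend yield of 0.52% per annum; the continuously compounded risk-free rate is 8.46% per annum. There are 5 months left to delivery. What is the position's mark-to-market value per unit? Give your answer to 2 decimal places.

Current fair forward for the remaining 5 months: F = S·e^((r − q)·T), (r − q) = 0.0846 − 0.0052 = 0.0794
F = 9950.5 · e^(0.0794 × 5/12) = 9950.5 × 1.03363667 = 10285.2017
Value of long forward = (F − K)·e^(−rT) = (10285.2017 − 9052.2) · e^(−0.0846·5/12)
= 1233.0017 × 0.96536405 = 1190.30

1190.30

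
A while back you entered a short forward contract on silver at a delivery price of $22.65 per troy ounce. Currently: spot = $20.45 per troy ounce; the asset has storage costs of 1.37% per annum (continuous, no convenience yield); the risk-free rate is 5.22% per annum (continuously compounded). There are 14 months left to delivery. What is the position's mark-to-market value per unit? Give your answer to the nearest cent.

$0.53 per troy ounce

Current fair forward for the remaining 14 months: F = S·e^((r + u)·T), (r + u) = 0.0522 + 0.0137 = 0.0659
F = 20.45 · e^(0.0659 × 14/12) = 20.45 × 1.079916 = 22.0843
Value of long forward = (F − K)·e^(−rT) = (22.0843 − 22.65) · e^(−0.0522·14/12)
= -0.5657 × 0.940917 = -0.53
Short position value = −(long value) = $0.53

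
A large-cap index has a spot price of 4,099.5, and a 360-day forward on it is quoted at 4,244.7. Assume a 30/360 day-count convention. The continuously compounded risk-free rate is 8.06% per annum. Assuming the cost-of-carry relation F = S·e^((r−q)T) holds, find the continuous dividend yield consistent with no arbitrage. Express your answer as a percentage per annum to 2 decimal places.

From F = S·e^((r−q)T): (r − q) = ln(F/S)/T
ln(4244.7/4099.5) = ln(1.035419) = 0.034806
(r − q) = 0.034806 / (360/360) = 0.034806
q = r − ln(F/S)/T = 0.0806 − 0.034806 = 0.045794
q = 4.58%

4.58%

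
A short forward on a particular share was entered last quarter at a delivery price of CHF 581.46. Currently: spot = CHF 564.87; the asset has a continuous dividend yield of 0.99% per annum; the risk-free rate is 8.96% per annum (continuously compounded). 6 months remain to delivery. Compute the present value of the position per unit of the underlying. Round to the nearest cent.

Current fair forward for the remaining 6 months: F = S·e^((r − q)·T), (r − q) = 0.0896 − 0.0099 = 0.0797
F = 564.87 · e^(0.0797 × 6/12) = 564.87 × 1.040655 = 587.8348
Value of long forward = (F − K)·e^(−rT) = (587.8348 − 581.46) · e^(−0.0896·6/12)
= 6.3748 × 0.956189 = 6.10
Short position value = −(long value) = -CHF 6.10

-CHF 6.10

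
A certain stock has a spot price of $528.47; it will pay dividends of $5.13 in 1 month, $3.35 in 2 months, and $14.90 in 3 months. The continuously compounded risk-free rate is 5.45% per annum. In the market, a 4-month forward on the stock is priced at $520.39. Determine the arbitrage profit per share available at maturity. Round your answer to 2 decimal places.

PV(dividends) I = 5.13·e^(−0.0545·1/12) + 3.35·e^(−0.0545·2/12) + 14.90·e^(−0.0545·3/12) = 23.1248
Fair forward F* = (S − I)·e^(rT) = (528.47 − 23.1248)·e^0.018167 = 505.3452 × 1.018333 = 514.6097
Market $520.39 > fair 514.6097: forward overpriced → cash-and-carry (borrow at r, buy the stock and collect the dividends, short the forward).
Profit at T = |F_mkt − F*| = |520.39 − 514.6097| = $5.78 per share

$5.78 per share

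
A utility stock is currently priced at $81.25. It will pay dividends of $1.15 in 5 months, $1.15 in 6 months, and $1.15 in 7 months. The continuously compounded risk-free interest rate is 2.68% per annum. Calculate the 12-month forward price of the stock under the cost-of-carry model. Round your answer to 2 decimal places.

PV(dividends) I = 1.15·e^(−0.0268·5/12) + 1.15·e^(−0.0268·6/12) + 1.15·e^(−0.0268·7/12)
I = 1.1372 + 1.1347 + 1.1322 = 3.4041
F = (S − I)·e^(rT) = (81.25 − 3.4041) · e^(0.0268·12/12)
= 77.8459 · e^0.026800 = 77.8459 × 1.027162 = $79.96

$79.96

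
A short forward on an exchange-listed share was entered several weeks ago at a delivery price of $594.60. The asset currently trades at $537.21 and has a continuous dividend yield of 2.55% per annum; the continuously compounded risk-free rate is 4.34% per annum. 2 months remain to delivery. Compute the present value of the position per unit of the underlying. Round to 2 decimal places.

Current fair forward for the remaining 2 months: F = S·e^((r − q)·T), (r − q) = 0.0434 − 0.0255 = 0.0179
F = 537.21 · e^(0.0179 × 2/12) = 537.21 × 1.002988 = 538.8152
Value of long forward = (F − K)·e^(−rT) = (538.8152 − 594.60) · e^(−0.0434·2/12)
= -55.7848 × 0.992793 = -55.38
Short position value = −(long value) = $55.38

$55.38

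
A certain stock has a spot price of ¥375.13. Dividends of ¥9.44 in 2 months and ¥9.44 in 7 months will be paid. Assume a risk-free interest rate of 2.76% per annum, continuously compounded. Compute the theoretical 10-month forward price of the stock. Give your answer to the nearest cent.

¥364.74

PV(dividends) I = 9.44·e^(−0.0276·2/12) + 9.44·e^(−0.0276·7/12)
I = 9.3967 + 9.2892 = 18.6859
F = (S − I)·e^(rT) = (375.13 − 18.6859) · e^(0.0276·10/12)
= 356.4441 · e^0.023000 = 356.4441 × 1.023267 = ¥364.74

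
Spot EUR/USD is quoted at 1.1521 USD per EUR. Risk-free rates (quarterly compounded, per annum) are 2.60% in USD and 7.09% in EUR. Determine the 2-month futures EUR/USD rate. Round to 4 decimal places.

1.1436

By covered interest parity, F = S · (1+r_USD/4)^(4T) / (1+r_EUR/4)^(4T)
= 1.1521 × 1.004329 / 1.011782 = 1.1521 × 0.992634
F = 1.1436 USD per EUR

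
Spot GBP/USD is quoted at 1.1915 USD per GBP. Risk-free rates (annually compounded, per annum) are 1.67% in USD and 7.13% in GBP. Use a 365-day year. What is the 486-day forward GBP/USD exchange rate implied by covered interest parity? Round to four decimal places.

1.1113

By covered interest parity, F = S · (1+r_USD)^T / (1+r_GBP)^T
= 1.1915 × 1.022297 / 1.096041 = 1.1915 × 0.932718
F = 1.1113 USD per GBP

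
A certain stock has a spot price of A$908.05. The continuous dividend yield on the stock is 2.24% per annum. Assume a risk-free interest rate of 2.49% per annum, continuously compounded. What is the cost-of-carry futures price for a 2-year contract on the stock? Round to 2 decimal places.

A$912.60

F = S·e^((r − q)T) = 908.05 · e^((0.0249 − 0.0224) × 2)
= 908.05 · e^0.005000 = 908.05 × 1.005013
F = A$912.60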